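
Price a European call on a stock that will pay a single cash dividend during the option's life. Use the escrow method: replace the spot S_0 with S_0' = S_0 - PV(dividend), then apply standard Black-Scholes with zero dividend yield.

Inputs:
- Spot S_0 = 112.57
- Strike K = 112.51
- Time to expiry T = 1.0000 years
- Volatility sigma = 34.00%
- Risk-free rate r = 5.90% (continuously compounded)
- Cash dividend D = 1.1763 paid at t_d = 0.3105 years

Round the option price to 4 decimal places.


Answer: Price = 17.5063

Derivation:
PV(D) = D * exp(-r * t_d) = 1.1763 * 0.98184728 = 1.15494696
S_0' = S_0 - PV(D) = 112.5700 - 1.15494696 = 111.41505304
d1 = (ln(S_0'/K) + (r + sigma^2/2)*T) / (sigma*sqrt(T)) = 0.31476570
d2 = d1 - sigma*sqrt(T) = -0.02523430
exp(-rT) = 0.94270677
N(d1) = 0.62353022; N(d2) = 0.48993404
C = S_0' * N(d1) - K * exp(-rT) * N(d2) = 111.41505304 * 0.62353022 - 112.5100 * 0.94270677 * 0.48993404 = 17.5063


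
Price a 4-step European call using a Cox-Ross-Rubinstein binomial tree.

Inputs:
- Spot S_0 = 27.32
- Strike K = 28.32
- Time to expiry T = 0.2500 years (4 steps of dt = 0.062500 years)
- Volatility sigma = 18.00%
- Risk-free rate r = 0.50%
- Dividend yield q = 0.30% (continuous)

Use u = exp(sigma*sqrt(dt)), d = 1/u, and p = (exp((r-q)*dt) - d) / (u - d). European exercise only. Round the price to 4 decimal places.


Answer: Price = V(0,0) = 0.6302

Derivation:
dt = T/N = 0.062500
u = exp(sigma*sqrt(dt)) = 1.046028; d = 1/u = 0.955997
p = (exp((r-q)*dt) - d) / (u - d) = 0.490140
Discount per step: exp(-r*dt) = 0.999688
Stock lattice S(k, i) with i counting down-moves:
  k=0: S(0,0) = 27.3200
  k=1: S(1,0) = 28.5775; S(1,1) = 26.1179
  k=2: S(2,0) = 29.8928; S(2,1) = 27.3200; S(2,2) = 24.9686
  k=3: S(3,0) = 31.2687; S(3,1) = 28.5775; S(3,2) = 26.1179; S(3,3) = 23.8699
  k=4: S(4,0) = 32.7080; S(4,1) = 29.8928; S(4,2) = 27.3200; S(4,3) = 24.9686; S(4,4) = 22.8196
Terminal payoffs V(N, i) = max(S_T - K, 0):
  V(4,0) = 4.387978; V(4,1) = 1.572841; V(4,2) = 0.000000; V(4,3) = 0.000000; V(4,4) = 0.000000
Backward induction: V(k, i) = exp(-r*dt) * [p * V(k+1, i) + (1-p) * V(k+1, i+1)].
  V(3,0) = exp(-r*dt) * [p*4.387978 + (1-p)*1.572841] = 2.951731
  V(3,1) = exp(-r*dt) * [p*1.572841 + (1-p)*0.000000] = 0.770672
  V(3,2) = exp(-r*dt) * [p*0.000000 + (1-p)*0.000000] = 0.000000
  V(3,3) = exp(-r*dt) * [p*0.000000 + (1-p)*0.000000] = 0.000000
  V(2,0) = exp(-r*dt) * [p*2.951731 + (1-p)*0.770672] = 1.839123
  V(2,1) = exp(-r*dt) * [p*0.770672 + (1-p)*0.000000] = 0.377620
  V(2,2) = exp(-r*dt) * [p*0.000000 + (1-p)*0.000000] = 0.000000
  V(1,0) = exp(-r*dt) * [p*1.839123 + (1-p)*0.377620] = 1.093619
  V(1,1) = exp(-r*dt) * [p*0.377620 + (1-p)*0.000000] = 0.185029
  V(0,0) = exp(-r*dt) * [p*1.093619 + (1-p)*0.185029] = 0.630169


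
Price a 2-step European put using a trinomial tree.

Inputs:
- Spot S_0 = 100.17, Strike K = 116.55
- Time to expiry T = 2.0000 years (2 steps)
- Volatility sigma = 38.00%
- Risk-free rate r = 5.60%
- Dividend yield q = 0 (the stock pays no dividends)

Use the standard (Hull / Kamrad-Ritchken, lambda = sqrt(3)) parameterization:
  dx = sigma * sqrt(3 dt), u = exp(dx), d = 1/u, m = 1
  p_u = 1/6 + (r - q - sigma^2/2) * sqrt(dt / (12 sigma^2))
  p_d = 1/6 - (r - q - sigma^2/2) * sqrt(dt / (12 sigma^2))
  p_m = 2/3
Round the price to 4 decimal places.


dt = T/N = 1.000000; dx = sigma*sqrt(3*dt) = 0.658179
u = exp(dx) = 1.931273; d = 1/u = 0.517793
p_u = 0.154360, p_m = 0.666667, p_d = 0.178973
Discount per step: exp(-r*dt) = 0.945539
Stock lattice S(k, j) with j the centered position index:
  k=0: S(0,+0) = 100.1700
  k=1: S(1,-1) = 51.8673; S(1,+0) = 100.1700; S(1,+1) = 193.4556
  k=2: S(2,-2) = 26.8566; S(2,-1) = 51.8673; S(2,+0) = 100.1700; S(2,+1) = 193.4556; S(2,+2) = 373.6156
Terminal payoffs V(N, j) = max(K - S_T, 0):
  V(2,-2) = 89.693440; V(2,-1) = 64.682653; V(2,+0) = 16.380000; V(2,+1) = 0.000000; V(2,+2) = 0.000000
Backward induction: V(k, j) = exp(-r*dt) * [p_u * V(k+1, j+1) + p_m * V(k+1, j) + p_d * V(k+1, j-1)]
  V(1,-1) = exp(-r*dt) * [p_u*16.380000 + p_m*64.682653 + p_d*89.693440] = 58.342526
  V(1,+0) = exp(-r*dt) * [p_u*0.000000 + p_m*16.380000 + p_d*64.682653] = 21.271293
  V(1,+1) = exp(-r*dt) * [p_u*0.000000 + p_m*0.000000 + p_d*16.380000] = 2.771927
  V(0,+0) = exp(-r*dt) * [p_u*2.771927 + p_m*21.271293 + p_d*58.342526] = 23.686222

Answer: Price = V(0,0) = 23.6862


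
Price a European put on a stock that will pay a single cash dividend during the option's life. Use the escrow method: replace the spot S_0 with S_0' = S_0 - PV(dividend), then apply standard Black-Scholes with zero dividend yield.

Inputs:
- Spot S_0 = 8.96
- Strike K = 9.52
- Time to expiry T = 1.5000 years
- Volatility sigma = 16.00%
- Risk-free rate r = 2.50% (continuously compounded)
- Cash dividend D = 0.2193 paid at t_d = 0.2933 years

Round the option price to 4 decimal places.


Answer: Price = 0.9332

Derivation:
PV(D) = D * exp(-r * t_d) = 0.2193 * 0.99269432 = 0.21769786
S_0' = S_0 - PV(D) = 8.9600 - 0.21769786 = 8.74230214
d1 = (ln(S_0'/K) + (r + sigma^2/2)*T) / (sigma*sqrt(T)) = -0.14554711
d2 = d1 - sigma*sqrt(T) = -0.34150629
exp(-rT) = 0.96319442
N(-d1) = 0.55786054; N(-d2) = 0.63363876
P = K * exp(-rT) * N(-d2) - S_0' * N(-d1) = 9.5200 * 0.96319442 * 0.63363876 - 8.74230214 * 0.55786054 = 0.9332


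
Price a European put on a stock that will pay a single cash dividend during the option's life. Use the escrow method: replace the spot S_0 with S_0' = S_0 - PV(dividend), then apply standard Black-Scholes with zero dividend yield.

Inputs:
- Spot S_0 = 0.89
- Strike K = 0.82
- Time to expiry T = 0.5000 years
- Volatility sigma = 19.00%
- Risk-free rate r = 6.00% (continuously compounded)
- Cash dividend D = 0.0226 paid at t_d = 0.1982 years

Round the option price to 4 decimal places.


Answer: Price = 0.0175

Derivation:
PV(D) = D * exp(-r * t_d) = 0.0226 * 0.98817843 = 0.02233283
S_0' = S_0 - PV(D) = 0.8900 - 0.02233283 = 0.86766717
d1 = (ln(S_0'/K) + (r + sigma^2/2)*T) / (sigma*sqrt(T)) = 0.71104316
d2 = d1 - sigma*sqrt(T) = 0.57669287
exp(-rT) = 0.97044553
N(-d1) = 0.23852875; N(-d2) = 0.28207348
P = K * exp(-rT) * N(-d2) - S_0' * N(-d1) = 0.8200 * 0.97044553 * 0.28207348 - 0.86766717 * 0.23852875 = 0.0175


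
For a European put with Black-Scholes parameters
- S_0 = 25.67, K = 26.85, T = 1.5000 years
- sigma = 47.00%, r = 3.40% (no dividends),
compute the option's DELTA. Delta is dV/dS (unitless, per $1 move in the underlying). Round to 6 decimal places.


d1 = 0.2983377295; d2 = -0.2772923601
phi(d1) = 0.3815775266; exp(-qT) = 1.0000000000; exp(-rT) = 0.9502786705
N(-d1) = 0.3827227053
Delta = -exp(-qT) * N(-d1) = -1.0000000000 * 0.3827227053 = -0.382723

Answer: Delta = -0.382723


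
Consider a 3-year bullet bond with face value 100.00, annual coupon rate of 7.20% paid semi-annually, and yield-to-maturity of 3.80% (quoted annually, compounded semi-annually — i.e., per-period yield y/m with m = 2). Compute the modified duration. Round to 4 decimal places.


Answer: Modified duration = 2.7125

Derivation:
Coupon per period c = face * coupon_rate / m = 3.600000
Periods per year m = 2; per-period yield y/m = 0.019000
Number of cashflows N = 6
Cashflows (t years, CF_t, discount factor 1/(1+y/m)^(m*t), PV):
  t = 0.5000: CF_t = 3.600000, DF = 0.981354, PV = 3.532875
  t = 1.0000: CF_t = 3.600000, DF = 0.963056, PV = 3.467002
  t = 1.5000: CF_t = 3.600000, DF = 0.945099, PV = 3.402358
  t = 2.0000: CF_t = 3.600000, DF = 0.927477, PV = 3.338918
  t = 2.5000: CF_t = 3.600000, DF = 0.910184, PV = 3.276662
  t = 3.0000: CF_t = 103.600000, DF = 0.893213, PV = 92.536837
Price P = sum_t PV_t = 109.554652
First compute Macaulay numerator sum_t t * PV_t:
  t * PV_t at t = 0.5000: 1.766438
  t * PV_t at t = 1.0000: 3.467002
  t * PV_t at t = 1.5000: 5.103536
  t * PV_t at t = 2.0000: 6.677836
  t * PV_t at t = 2.5000: 8.191654
  t * PV_t at t = 3.0000: 277.610511
Macaulay duration D = 302.816978 / 109.554652 = 2.764072
Modified duration = D / (1 + y/m) = 2.764072 / (1 + 0.019000) = 2.712534


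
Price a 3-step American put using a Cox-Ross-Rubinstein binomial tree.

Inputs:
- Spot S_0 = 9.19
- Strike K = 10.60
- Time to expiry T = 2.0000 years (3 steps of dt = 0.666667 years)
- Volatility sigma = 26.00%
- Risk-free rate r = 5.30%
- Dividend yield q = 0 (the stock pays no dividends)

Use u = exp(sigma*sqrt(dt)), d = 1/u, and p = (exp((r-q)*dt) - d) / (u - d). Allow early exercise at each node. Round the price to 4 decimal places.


dt = T/N = 0.666667
u = exp(sigma*sqrt(dt)) = 1.236505; d = 1/u = 0.808731
p = (exp((r-q)*dt) - d) / (u - d) = 0.531201
Discount per step: exp(-r*dt) = 0.965284
Stock lattice S(k, i) with i counting down-moves:
  k=0: S(0,0) = 9.1900
  k=1: S(1,0) = 11.3635; S(1,1) = 7.4322
  k=2: S(2,0) = 14.0510; S(2,1) = 9.1900; S(2,2) = 6.0107
  k=3: S(3,0) = 17.3741; S(3,1) = 11.3635; S(3,2) = 7.4322; S(3,3) = 4.8610
Terminal payoffs V(N, i) = max(K - S_T, 0):
  V(3,0) = 0.000000; V(3,1) = 0.000000; V(3,2) = 3.167763; V(3,3) = 5.738978
Backward induction: V(k, i) = exp(-r*dt) * [p * V(k+1, i) + (1-p) * V(k+1, i+1)]; then take max(V_cont, immediate exercise) for American.
  V(2,0) = exp(-r*dt) * [p*0.000000 + (1-p)*0.000000] = 0.000000; exercise = 0.000000; V(2,0) = max -> 0.000000
  V(2,1) = exp(-r*dt) * [p*0.000000 + (1-p)*3.167763] = 1.433490; exercise = 1.410000; V(2,1) = max -> 1.433490
  V(2,2) = exp(-r*dt) * [p*3.167763 + (1-p)*5.738978] = 4.221327; exercise = 4.589321; V(2,2) = max -> 4.589321
  V(1,0) = exp(-r*dt) * [p*0.000000 + (1-p)*1.433490] = 0.648689; exercise = 0.000000; V(1,0) = max -> 0.648689
  V(1,1) = exp(-r*dt) * [p*1.433490 + (1-p)*4.589321] = 2.811814; exercise = 3.167763; V(1,1) = max -> 3.167763
  V(0,0) = exp(-r*dt) * [p*0.648689 + (1-p)*3.167763] = 1.766111; exercise = 1.410000; V(0,0) = max -> 1.766111

Answer: Price = V(0,0) = 1.7661


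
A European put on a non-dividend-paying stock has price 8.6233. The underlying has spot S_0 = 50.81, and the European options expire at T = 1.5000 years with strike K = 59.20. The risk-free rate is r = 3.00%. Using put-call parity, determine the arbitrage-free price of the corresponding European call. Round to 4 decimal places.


Answer: Call price = 2.8382

Derivation:
Put-call parity: C - P = S_0 * exp(-qT) - K * exp(-rT).
S_0 * exp(-qT) = 50.8100 * 1.00000000 = 50.81000000
K * exp(-rT) = 59.2000 * 0.95599748 = 56.59505092
C = P + S*exp(-qT) - K*exp(-rT)
C = 8.6233 + 50.81000000 - 56.59505092 = 2.8382


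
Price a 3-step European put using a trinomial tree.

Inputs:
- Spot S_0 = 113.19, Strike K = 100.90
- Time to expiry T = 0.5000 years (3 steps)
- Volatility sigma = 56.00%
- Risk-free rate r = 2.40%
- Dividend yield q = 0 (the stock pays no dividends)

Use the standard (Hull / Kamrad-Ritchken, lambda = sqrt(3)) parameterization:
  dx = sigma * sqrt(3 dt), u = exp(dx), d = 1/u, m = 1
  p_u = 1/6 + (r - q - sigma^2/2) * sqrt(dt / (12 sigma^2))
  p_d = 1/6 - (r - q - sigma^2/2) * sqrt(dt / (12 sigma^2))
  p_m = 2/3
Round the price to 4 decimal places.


Answer: Price = V(0,0) = 10.9213

Derivation:
dt = T/N = 0.166667; dx = sigma*sqrt(3*dt) = 0.395980
u = exp(dx) = 1.485839; d = 1/u = 0.673020
p_u = 0.138719, p_m = 0.666667, p_d = 0.194614
Discount per step: exp(-r*dt) = 0.996008
Stock lattice S(k, j) with j the centered position index:
  k=0: S(0,+0) = 113.1900
  k=1: S(1,-1) = 76.1792; S(1,+0) = 113.1900; S(1,+1) = 168.1822
  k=2: S(2,-2) = 51.2701; S(2,-1) = 76.1792; S(2,+0) = 113.1900; S(2,+1) = 168.1822; S(2,+2) = 249.8916
  k=3: S(3,-3) = 34.5058; S(3,-2) = 51.2701; S(3,-1) = 76.1792; S(3,+0) = 113.1900; S(3,+1) = 168.1822; S(3,+2) = 249.8916; S(3,+3) = 371.2988
Terminal payoffs V(N, j) = max(K - S_T, 0):
  V(3,-3) = 66.394165; V(3,-2) = 49.629875; V(3,-1) = 24.720833; V(3,+0) = 0.000000; V(3,+1) = 0.000000; V(3,+2) = 0.000000; V(3,+3) = 0.000000
Backward induction: V(k, j) = exp(-r*dt) * [p_u * V(k+1, j+1) + p_m * V(k+1, j) + p_d * V(k+1, j-1)]
  V(2,-2) = exp(-r*dt) * [p_u*24.720833 + p_m*49.629875 + p_d*66.394165] = 49.239731
  V(2,-1) = exp(-r*dt) * [p_u*0.000000 + p_m*24.720833 + p_d*49.629875] = 26.034887
  V(2,+0) = exp(-r*dt) * [p_u*0.000000 + p_m*0.000000 + p_d*24.720833] = 4.791820
  V(2,+1) = exp(-r*dt) * [p_u*0.000000 + p_m*0.000000 + p_d*0.000000] = 0.000000
  V(2,+2) = exp(-r*dt) * [p_u*0.000000 + p_m*0.000000 + p_d*0.000000] = 0.000000
  V(1,-1) = exp(-r*dt) * [p_u*4.791820 + p_m*26.034887 + p_d*49.239731] = 27.493864
  V(1,+0) = exp(-r*dt) * [p_u*0.000000 + p_m*4.791820 + p_d*26.034887] = 8.228327
  V(1,+1) = exp(-r*dt) * [p_u*0.000000 + p_m*0.000000 + p_d*4.791820] = 0.928834
  V(0,+0) = exp(-r*dt) * [p_u*0.928834 + p_m*8.228327 + p_d*27.493864] = 10.921322


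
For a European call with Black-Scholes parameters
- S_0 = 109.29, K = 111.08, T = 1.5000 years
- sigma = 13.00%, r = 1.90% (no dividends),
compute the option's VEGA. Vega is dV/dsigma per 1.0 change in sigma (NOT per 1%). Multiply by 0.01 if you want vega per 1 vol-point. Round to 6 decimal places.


Answer: Vega = 52.748809

Derivation:
d1 = 0.1565741306; d2 = -0.0026427027
phi(d1) = 0.3940820028; exp(-qT) = 1.0000000000; exp(-rT) = 0.9719022941
Vega = S * exp(-qT) * phi(d1) * sqrt(T) = 109.2900 * 1.0000000000 * 0.3940820028 * 1.2247448714 = 52.748809


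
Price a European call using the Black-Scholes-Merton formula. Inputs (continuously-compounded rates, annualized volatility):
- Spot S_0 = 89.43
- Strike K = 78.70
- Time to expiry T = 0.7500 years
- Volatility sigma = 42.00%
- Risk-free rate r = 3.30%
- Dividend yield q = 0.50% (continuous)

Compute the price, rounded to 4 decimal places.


d1 = (ln(S/K) + (r - q + 0.5*sigma^2) * T) / (sigma * sqrt(T)) = 0.59099509
d2 = d1 - sigma * sqrt(T) = 0.22726442
exp(-rT) = 0.97555377; exp(-qT) = 0.99625702
C = S_0 * exp(-qT) * N(d1) - K * exp(-rT) * N(d2)
N(d1) = 0.72273815; N(d2) = 0.58989093
C = 89.4300 * 0.99625702 * 0.72273815 - 78.7000 * 0.97555377 * 0.58989093 = 19.1030

Answer: Price = 19.1030


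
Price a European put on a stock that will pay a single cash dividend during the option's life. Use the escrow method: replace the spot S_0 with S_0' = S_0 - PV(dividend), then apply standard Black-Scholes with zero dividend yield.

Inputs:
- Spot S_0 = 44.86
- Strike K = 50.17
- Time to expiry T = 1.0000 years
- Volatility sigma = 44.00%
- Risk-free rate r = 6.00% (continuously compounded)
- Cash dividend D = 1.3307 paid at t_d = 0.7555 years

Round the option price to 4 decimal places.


Answer: Price = 9.8689

Derivation:
PV(D) = D * exp(-r * t_d) = 1.3307 * 0.95568205 = 1.27172611
S_0' = S_0 - PV(D) = 44.8600 - 1.27172611 = 43.58827389
d1 = (ln(S_0'/K) + (r + sigma^2/2)*T) / (sigma*sqrt(T)) = 0.03675211
d2 = d1 - sigma*sqrt(T) = -0.40324789
exp(-rT) = 0.94176453
N(-d1) = 0.48534133; N(-d2) = 0.65661706
P = K * exp(-rT) * N(-d2) - S_0' * N(-d1) = 50.1700 * 0.94176453 * 0.65661706 - 43.58827389 * 0.48534133 = 9.8689


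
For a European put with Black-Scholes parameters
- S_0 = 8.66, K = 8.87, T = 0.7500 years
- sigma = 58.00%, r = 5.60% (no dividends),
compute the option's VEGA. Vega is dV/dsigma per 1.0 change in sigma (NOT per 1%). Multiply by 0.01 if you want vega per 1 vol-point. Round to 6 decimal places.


d1 = 0.2870623887; d2 = -0.2152323454
phi(d1) = 0.3828389246; exp(-qT) = 1.0000000000; exp(-rT) = 0.9588697806
Vega = S * exp(-qT) * phi(d1) * sqrt(T) = 8.6600 * 1.0000000000 * 0.3828389246 * 0.8660254038 = 2.871208

Answer: Vega = 2.871208


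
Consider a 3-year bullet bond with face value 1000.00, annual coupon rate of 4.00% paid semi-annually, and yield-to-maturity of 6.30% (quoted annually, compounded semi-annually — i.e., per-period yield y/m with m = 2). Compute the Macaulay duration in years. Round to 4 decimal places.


Coupon per period c = face * coupon_rate / m = 20.000000
Periods per year m = 2; per-period yield y/m = 0.031500
Number of cashflows N = 6
Cashflows (t years, CF_t, discount factor 1/(1+y/m)^(m*t), PV):
  t = 0.5000: CF_t = 20.000000, DF = 0.969462, PV = 19.389239
  t = 1.0000: CF_t = 20.000000, DF = 0.939856, PV = 18.797129
  t = 1.5000: CF_t = 20.000000, DF = 0.911155, PV = 18.223102
  t = 2.0000: CF_t = 20.000000, DF = 0.883330, PV = 17.666604
  t = 2.5000: CF_t = 20.000000, DF = 0.856355, PV = 17.127100
  t = 3.0000: CF_t = 1020.000000, DF = 0.830204, PV = 846.807660
Price P = sum_t PV_t = 938.010834
Macaulay numerator sum_t t * PV_t:
  t * PV_t at t = 0.5000: 9.694619
  t * PV_t at t = 1.0000: 18.797129
  t * PV_t at t = 1.5000: 27.334653
  t * PV_t at t = 2.0000: 35.333207
  t * PV_t at t = 2.5000: 42.817750
  t * PV_t at t = 3.0000: 2540.422980
Macaulay duration D = (sum_t t * PV_t) / P = 2674.400339 / 938.010834 = 2.851140

Answer: Macaulay duration = 2.8511 years


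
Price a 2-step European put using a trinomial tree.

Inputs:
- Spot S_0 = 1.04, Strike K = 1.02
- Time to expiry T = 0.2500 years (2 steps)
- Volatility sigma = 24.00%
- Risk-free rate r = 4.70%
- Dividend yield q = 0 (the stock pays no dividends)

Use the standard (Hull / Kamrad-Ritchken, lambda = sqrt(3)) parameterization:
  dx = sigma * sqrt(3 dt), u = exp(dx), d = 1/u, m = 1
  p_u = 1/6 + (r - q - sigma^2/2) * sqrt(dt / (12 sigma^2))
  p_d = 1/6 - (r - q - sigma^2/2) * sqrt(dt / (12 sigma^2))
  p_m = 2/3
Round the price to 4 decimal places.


dt = T/N = 0.125000; dx = sigma*sqrt(3*dt) = 0.146969
u = exp(dx) = 1.158319; d = 1/u = 0.863320
p_u = 0.174406, p_m = 0.666667, p_d = 0.158927
Discount per step: exp(-r*dt) = 0.994142
Stock lattice S(k, j) with j the centered position index:
  k=0: S(0,+0) = 1.0400
  k=1: S(1,-1) = 0.8979; S(1,+0) = 1.0400; S(1,+1) = 1.2047
  k=2: S(2,-2) = 0.7751; S(2,-1) = 0.8979; S(2,+0) = 1.0400; S(2,+1) = 1.2047; S(2,+2) = 1.3954
Terminal payoffs V(N, j) = max(K - S_T, 0):
  V(2,-2) = 0.244865; V(2,-1) = 0.122147; V(2,+0) = 0.000000; V(2,+1) = 0.000000; V(2,+2) = 0.000000
Backward induction: V(k, j) = exp(-r*dt) * [p_u * V(k+1, j+1) + p_m * V(k+1, j) + p_d * V(k+1, j-1)]
  V(1,-1) = exp(-r*dt) * [p_u*0.000000 + p_m*0.122147 + p_d*0.244865] = 0.119642
  V(1,+0) = exp(-r*dt) * [p_u*0.000000 + p_m*0.000000 + p_d*0.122147] = 0.019299
  V(1,+1) = exp(-r*dt) * [p_u*0.000000 + p_m*0.000000 + p_d*0.000000] = 0.000000
  V(0,+0) = exp(-r*dt) * [p_u*0.000000 + p_m*0.019299 + p_d*0.119642] = 0.031693

Answer: Price = V(0,0) = 0.0317


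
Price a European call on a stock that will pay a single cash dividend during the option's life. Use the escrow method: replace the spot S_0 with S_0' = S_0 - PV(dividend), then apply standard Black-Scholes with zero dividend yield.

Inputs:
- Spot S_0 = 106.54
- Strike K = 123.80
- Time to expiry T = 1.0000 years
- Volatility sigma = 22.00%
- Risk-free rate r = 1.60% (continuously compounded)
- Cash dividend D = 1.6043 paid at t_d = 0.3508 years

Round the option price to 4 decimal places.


PV(D) = D * exp(-r * t_d) = 1.6043 * 0.99440292 = 1.59532061
S_0' = S_0 - PV(D) = 106.5400 - 1.59532061 = 104.94467939
d1 = (ln(S_0'/K) + (r + sigma^2/2)*T) / (sigma*sqrt(T)) = -0.56833642
d2 = d1 - sigma*sqrt(T) = -0.78833642
exp(-rT) = 0.98412732
N(d1) = 0.28490328; N(d2) = 0.21524998
C = S_0' * N(d1) - K * exp(-rT) * N(d2) = 104.94467939 * 0.28490328 - 123.8000 * 0.98412732 * 0.21524998 = 3.6741

Answer: Price = 3.6741


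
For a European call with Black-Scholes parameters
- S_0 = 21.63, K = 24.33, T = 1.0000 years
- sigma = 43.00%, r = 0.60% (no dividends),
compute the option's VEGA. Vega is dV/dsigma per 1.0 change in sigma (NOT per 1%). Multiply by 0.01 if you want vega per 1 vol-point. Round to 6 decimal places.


Answer: Vega = 8.620543

Derivation:
d1 = -0.0446021322; d2 = -0.4746021322
phi(d1) = 0.3985456597; exp(-qT) = 1.0000000000; exp(-rT) = 0.9940179641
Vega = S * exp(-qT) * phi(d1) * sqrt(T) = 21.6300 * 1.0000000000 * 0.3985456597 * 1.0000000000 = 8.620543


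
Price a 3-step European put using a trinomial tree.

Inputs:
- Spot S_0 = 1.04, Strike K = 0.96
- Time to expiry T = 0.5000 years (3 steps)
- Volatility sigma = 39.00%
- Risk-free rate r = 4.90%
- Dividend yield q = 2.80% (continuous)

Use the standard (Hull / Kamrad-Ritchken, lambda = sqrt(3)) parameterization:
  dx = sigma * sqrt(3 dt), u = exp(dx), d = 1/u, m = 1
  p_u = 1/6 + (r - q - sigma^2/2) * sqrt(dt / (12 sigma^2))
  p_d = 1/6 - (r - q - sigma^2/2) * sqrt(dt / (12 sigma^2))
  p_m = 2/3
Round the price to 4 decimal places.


dt = T/N = 0.166667; dx = sigma*sqrt(3*dt) = 0.275772
u = exp(dx) = 1.317547; d = 1/u = 0.758986
p_u = 0.150032, p_m = 0.666667, p_d = 0.183302
Discount per step: exp(-r*dt) = 0.991867
Stock lattice S(k, j) with j the centered position index:
  k=0: S(0,+0) = 1.0400
  k=1: S(1,-1) = 0.7893; S(1,+0) = 1.0400; S(1,+1) = 1.3702
  k=2: S(2,-2) = 0.5991; S(2,-1) = 0.7893; S(2,+0) = 1.0400; S(2,+1) = 1.3702; S(2,+2) = 1.8054
  k=3: S(3,-3) = 0.4547; S(3,-2) = 0.5991; S(3,-1) = 0.7893; S(3,+0) = 1.0400; S(3,+1) = 1.3702; S(3,+2) = 1.8054; S(3,+3) = 2.3787
Terminal payoffs V(N, j) = max(K - S_T, 0):
  V(3,-3) = 0.505289; V(3,-2) = 0.360897; V(3,-1) = 0.170654; V(3,+0) = 0.000000; V(3,+1) = 0.000000; V(3,+2) = 0.000000; V(3,+3) = 0.000000
Backward induction: V(k, j) = exp(-r*dt) * [p_u * V(k+1, j+1) + p_m * V(k+1, j) + p_d * V(k+1, j-1)]
  V(2,-2) = exp(-r*dt) * [p_u*0.170654 + p_m*0.360897 + p_d*0.505289] = 0.355904
  V(2,-1) = exp(-r*dt) * [p_u*0.000000 + p_m*0.170654 + p_d*0.360897] = 0.178459
  V(2,+0) = exp(-r*dt) * [p_u*0.000000 + p_m*0.000000 + p_d*0.170654] = 0.031027
  V(2,+1) = exp(-r*dt) * [p_u*0.000000 + p_m*0.000000 + p_d*0.000000] = 0.000000
  V(2,+2) = exp(-r*dt) * [p_u*0.000000 + p_m*0.000000 + p_d*0.000000] = 0.000000
  V(1,-1) = exp(-r*dt) * [p_u*0.031027 + p_m*0.178459 + p_d*0.355904] = 0.187330
  V(1,+0) = exp(-r*dt) * [p_u*0.000000 + p_m*0.031027 + p_d*0.178459] = 0.052962
  V(1,+1) = exp(-r*dt) * [p_u*0.000000 + p_m*0.000000 + p_d*0.031027] = 0.005641
  V(0,+0) = exp(-r*dt) * [p_u*0.005641 + p_m*0.052962 + p_d*0.187330] = 0.069919

Answer: Price = V(0,0) = 0.0699


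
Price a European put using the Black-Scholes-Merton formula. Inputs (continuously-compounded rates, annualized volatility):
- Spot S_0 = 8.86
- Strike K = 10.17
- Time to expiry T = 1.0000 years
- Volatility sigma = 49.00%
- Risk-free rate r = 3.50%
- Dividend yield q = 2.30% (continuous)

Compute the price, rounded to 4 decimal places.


d1 = (ln(S/K) + (r - q + 0.5*sigma^2) * T) / (sigma * sqrt(T)) = -0.01192948
d2 = d1 - sigma * sqrt(T) = -0.50192948
exp(-rT) = 0.96560542; exp(-qT) = 0.97726248
P = K * exp(-rT) * N(-d2) - S_0 * exp(-qT) * N(-d1)
N(-d1) = 0.50475906; N(-d2) = 0.69214144
P = 10.1700 * 0.96560542 * 0.69214144 - 8.8600 * 0.97726248 * 0.50475906 = 2.4265

Answer: Price = 2.4265


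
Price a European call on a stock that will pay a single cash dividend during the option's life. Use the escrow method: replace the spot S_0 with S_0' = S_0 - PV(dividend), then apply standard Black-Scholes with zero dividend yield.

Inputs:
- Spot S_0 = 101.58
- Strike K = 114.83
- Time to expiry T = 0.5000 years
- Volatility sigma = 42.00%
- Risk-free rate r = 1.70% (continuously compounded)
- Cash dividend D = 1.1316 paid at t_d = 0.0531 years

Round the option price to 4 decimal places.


PV(D) = D * exp(-r * t_d) = 1.1316 * 0.99909771 = 1.13057897
S_0' = S_0 - PV(D) = 101.5800 - 1.13057897 = 100.44942103
d1 = (ln(S_0'/K) + (r + sigma^2/2)*T) / (sigma*sqrt(T)) = -0.27340939
d2 = d1 - sigma*sqrt(T) = -0.57039424
exp(-rT) = 0.99153602
N(d1) = 0.39226927; N(d2) = 0.28420517
C = S_0' * N(d1) - K * exp(-rT) * N(d2) = 100.44942103 * 0.39226927 - 114.8300 * 0.99153602 * 0.28420517 = 7.0442

Answer: Price = 7.0442


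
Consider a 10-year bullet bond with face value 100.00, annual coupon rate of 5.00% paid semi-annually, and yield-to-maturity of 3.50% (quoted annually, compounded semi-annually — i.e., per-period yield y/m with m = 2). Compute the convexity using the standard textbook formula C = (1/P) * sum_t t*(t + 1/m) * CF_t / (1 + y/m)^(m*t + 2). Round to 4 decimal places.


Coupon per period c = face * coupon_rate / m = 2.500000
Periods per year m = 2; per-period yield y/m = 0.017500
Number of cashflows N = 20
Cashflows (t years, CF_t, discount factor 1/(1+y/m)^(m*t), PV):
  t = 0.5000: CF_t = 2.500000, DF = 0.982801, PV = 2.457002
  t = 1.0000: CF_t = 2.500000, DF = 0.965898, PV = 2.414744
  t = 1.5000: CF_t = 2.500000, DF = 0.949285, PV = 2.373213
  t = 2.0000: CF_t = 2.500000, DF = 0.932959, PV = 2.332396
  t = 2.5000: CF_t = 2.500000, DF = 0.916913, PV = 2.292281
  t = 3.0000: CF_t = 2.500000, DF = 0.901143, PV = 2.252856
  t = 3.5000: CF_t = 2.500000, DF = 0.885644, PV = 2.214109
  t = 4.0000: CF_t = 2.500000, DF = 0.870412, PV = 2.176029
  t = 4.5000: CF_t = 2.500000, DF = 0.855441, PV = 2.138603
  t = 5.0000: CF_t = 2.500000, DF = 0.840729, PV = 2.101821
  t = 5.5000: CF_t = 2.500000, DF = 0.826269, PV = 2.065672
  t = 6.0000: CF_t = 2.500000, DF = 0.812058, PV = 2.030145
  t = 6.5000: CF_t = 2.500000, DF = 0.798091, PV = 1.995228
  t = 7.0000: CF_t = 2.500000, DF = 0.784365, PV = 1.960912
  t = 7.5000: CF_t = 2.500000, DF = 0.770875, PV = 1.927186
  t = 8.0000: CF_t = 2.500000, DF = 0.757616, PV = 1.894041
  t = 8.5000: CF_t = 2.500000, DF = 0.744586, PV = 1.861465
  t = 9.0000: CF_t = 2.500000, DF = 0.731780, PV = 1.829450
  t = 9.5000: CF_t = 2.500000, DF = 0.719194, PV = 1.797985
  t = 10.0000: CF_t = 102.500000, DF = 0.706825, PV = 72.449519
Price P = sum_t PV_t = 112.564661
Convexity numerator sum_t t*(t + 1/m) * CF_t / (1+y/m)^(m*t + 2):
  t = 0.5000: term = 1.186607
  t = 1.0000: term = 3.498594
  t = 1.5000: term = 6.876844
  t = 2.0000: term = 11.264282
  t = 2.5000: term = 16.605821
  t = 3.0000: term = 22.848304
  t = 3.5000: term = 29.940447
  t = 4.0000: term = 37.832787
  t = 4.5000: term = 46.477625
  t = 5.0000: term = 55.828979
  t = 5.5000: term = 65.842531
  t = 6.0000: term = 76.475577
  t = 6.5000: term = 87.686985
  t = 7.0000: term = 99.437140
  t = 7.5000: term = 111.687908
  t = 8.0000: term = 124.402583
  t = 8.5000: term = 137.545854
  t = 9.0000: term = 151.083753
  t = 9.5000: term = 164.983624
  t = 10.0000: term = 7347.777058
Convexity = (1/P) * sum = 8599.283303 / 112.564661 = 76.394165

Answer: Convexity = 76.3942


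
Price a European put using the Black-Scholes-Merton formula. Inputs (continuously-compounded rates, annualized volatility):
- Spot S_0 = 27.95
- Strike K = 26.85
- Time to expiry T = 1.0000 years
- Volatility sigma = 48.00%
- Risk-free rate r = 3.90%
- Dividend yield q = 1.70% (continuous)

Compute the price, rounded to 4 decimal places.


Answer: Price = 4.2684

Derivation:
d1 = (ln(S/K) + (r - q + 0.5*sigma^2) * T) / (sigma * sqrt(T)) = 0.36948204
d2 = d1 - sigma * sqrt(T) = -0.11051796
exp(-rT) = 0.96175071; exp(-qT) = 0.98314368
P = K * exp(-rT) * N(-d2) - S_0 * exp(-qT) * N(-d1)
N(-d1) = 0.35588423; N(-d2) = 0.54400070
P = 26.8500 * 0.96175071 * 0.54400070 - 27.9500 * 0.98314368 * 0.35588423 = 4.2684


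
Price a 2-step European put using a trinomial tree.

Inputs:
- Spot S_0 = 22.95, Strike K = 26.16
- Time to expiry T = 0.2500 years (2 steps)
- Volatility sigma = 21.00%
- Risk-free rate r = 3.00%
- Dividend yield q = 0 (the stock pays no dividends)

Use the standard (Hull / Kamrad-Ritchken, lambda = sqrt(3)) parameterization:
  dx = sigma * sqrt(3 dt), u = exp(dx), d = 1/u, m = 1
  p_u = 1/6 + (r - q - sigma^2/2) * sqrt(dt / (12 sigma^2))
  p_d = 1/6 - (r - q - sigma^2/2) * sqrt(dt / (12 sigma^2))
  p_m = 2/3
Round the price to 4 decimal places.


dt = T/N = 0.125000; dx = sigma*sqrt(3*dt) = 0.128598
u = exp(dx) = 1.137233; d = 1/u = 0.879327
p_u = 0.170530, p_m = 0.666667, p_d = 0.162803
Discount per step: exp(-r*dt) = 0.996257
Stock lattice S(k, j) with j the centered position index:
  k=0: S(0,+0) = 22.9500
  k=1: S(1,-1) = 20.1806; S(1,+0) = 22.9500; S(1,+1) = 26.0995
  k=2: S(2,-2) = 17.7453; S(2,-1) = 20.1806; S(2,+0) = 22.9500; S(2,+1) = 26.0995; S(2,+2) = 29.6812
Terminal payoffs V(N, j) = max(K - S_T, 0):
  V(2,-2) = 8.414685; V(2,-1) = 5.979441; V(2,+0) = 3.210000; V(2,+1) = 0.060500; V(2,+2) = 0.000000
Backward induction: V(k, j) = exp(-r*dt) * [p_u * V(k+1, j+1) + p_m * V(k+1, j) + p_d * V(k+1, j-1)]
  V(1,-1) = exp(-r*dt) * [p_u*3.210000 + p_m*5.979441 + p_d*8.414685] = 5.881535
  V(1,+0) = exp(-r*dt) * [p_u*0.060500 + p_m*3.210000 + p_d*5.979441] = 3.112095
  V(1,+1) = exp(-r*dt) * [p_u*0.000000 + p_m*0.060500 + p_d*3.210000] = 0.560824
  V(0,+0) = exp(-r*dt) * [p_u*0.560824 + p_m*3.112095 + p_d*5.881535] = 3.116191

Answer: Price = V(0,0) = 3.1162


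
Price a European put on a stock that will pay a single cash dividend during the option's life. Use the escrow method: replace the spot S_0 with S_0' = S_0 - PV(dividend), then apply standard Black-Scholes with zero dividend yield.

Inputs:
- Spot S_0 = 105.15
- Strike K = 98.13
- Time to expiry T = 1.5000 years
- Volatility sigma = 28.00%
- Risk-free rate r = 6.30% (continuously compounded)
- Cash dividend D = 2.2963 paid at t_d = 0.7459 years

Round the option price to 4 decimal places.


Answer: Price = 7.3483

Derivation:
PV(D) = D * exp(-r * t_d) = 2.2963 * 0.95409532 = 2.19088908
S_0' = S_0 - PV(D) = 105.1500 - 2.19088908 = 102.95911092
d1 = (ln(S_0'/K) + (r + sigma^2/2)*T) / (sigma*sqrt(T)) = 0.58711586
d2 = d1 - sigma*sqrt(T) = 0.24418729
exp(-rT) = 0.90982773
N(-d1) = 0.27856295; N(-d2) = 0.40354288
P = K * exp(-rT) * N(-d2) - S_0' * N(-d1) = 98.1300 * 0.90982773 * 0.40354288 - 102.95911092 * 0.27856295 = 7.3483


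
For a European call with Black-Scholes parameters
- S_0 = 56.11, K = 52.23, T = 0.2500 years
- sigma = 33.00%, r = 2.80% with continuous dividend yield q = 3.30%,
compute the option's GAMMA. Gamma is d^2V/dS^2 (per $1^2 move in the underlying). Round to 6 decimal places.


d1 = 0.5092091352; d2 = 0.3442091352
phi(d1) = 0.3504330846; exp(-qT) = 0.9917839379; exp(-rT) = 0.9930244429
Gamma = exp(-qT) * phi(d1) / (S * sigma * sqrt(T)) = 0.9917839379 * 0.3504330846 / (56.1100 * 0.3300 * 0.5000000000) = 0.037540

Answer: Gamma = 0.037540


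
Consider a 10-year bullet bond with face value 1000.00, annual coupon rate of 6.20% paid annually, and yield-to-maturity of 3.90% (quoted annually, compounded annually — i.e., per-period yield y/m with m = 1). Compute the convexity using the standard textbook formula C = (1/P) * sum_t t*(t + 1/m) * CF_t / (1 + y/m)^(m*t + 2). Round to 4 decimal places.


Answer: Convexity = 74.4024

Derivation:
Coupon per period c = face * coupon_rate / m = 62.000000
Periods per year m = 1; per-period yield y/m = 0.039000
Number of cashflows N = 10
Cashflows (t years, CF_t, discount factor 1/(1+y/m)^(m*t), PV):
  t = 1.0000: CF_t = 62.000000, DF = 0.962464, PV = 59.672762
  t = 2.0000: CF_t = 62.000000, DF = 0.926337, PV = 57.432880
  t = 3.0000: CF_t = 62.000000, DF = 0.891566, PV = 55.277074
  t = 4.0000: CF_t = 62.000000, DF = 0.858100, PV = 53.202189
  t = 5.0000: CF_t = 62.000000, DF = 0.825890, PV = 51.205186
  t = 6.0000: CF_t = 62.000000, DF = 0.794889, PV = 49.283144
  t = 7.0000: CF_t = 62.000000, DF = 0.765052, PV = 47.433247
  t = 8.0000: CF_t = 62.000000, DF = 0.736335, PV = 45.652788
  t = 9.0000: CF_t = 62.000000, DF = 0.708696, PV = 43.939161
  t = 10.0000: CF_t = 1062.000000, DF = 0.682094, PV = 724.384320
Price P = sum_t PV_t = 1187.482752
Convexity numerator sum_t t*(t + 1/m) * CF_t / (1+y/m)^(m*t + 2):
  t = 1.0000: term = 110.554148
  t = 2.0000: term = 319.213132
  t = 3.0000: term = 614.462237
  t = 4.0000: term = 985.662877
  t = 5.0000: term = 1422.997416
  t = 6.0000: term = 1917.417114
  t = 7.0000: term = 2460.593024
  t = 8.0000: term = 3044.869685
  t = 9.0000: term = 3663.221469
  t = 10.0000: term = 73812.621735
Convexity = (1/P) * sum = 88351.612838 / 1187.482752 = 74.402439


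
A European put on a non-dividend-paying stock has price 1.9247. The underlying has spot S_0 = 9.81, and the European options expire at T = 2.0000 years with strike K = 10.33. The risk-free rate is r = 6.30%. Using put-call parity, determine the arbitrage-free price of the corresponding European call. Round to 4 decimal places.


Put-call parity: C - P = S_0 * exp(-qT) - K * exp(-rT).
S_0 * exp(-qT) = 9.8100 * 1.00000000 = 9.81000000
K * exp(-rT) = 10.3300 * 0.88161485 = 9.10708137
C = P + S*exp(-qT) - K*exp(-rT)
C = 1.9247 + 9.81000000 - 9.10708137 = 2.6276

Answer: Call price = 2.6276


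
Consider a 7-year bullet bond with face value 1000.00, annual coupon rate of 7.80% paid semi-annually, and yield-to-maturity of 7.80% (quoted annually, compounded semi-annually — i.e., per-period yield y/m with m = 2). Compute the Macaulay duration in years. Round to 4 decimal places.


Coupon per period c = face * coupon_rate / m = 39.000000
Periods per year m = 2; per-period yield y/m = 0.039000
Number of cashflows N = 14
Cashflows (t years, CF_t, discount factor 1/(1+y/m)^(m*t), PV):
  t = 0.5000: CF_t = 39.000000, DF = 0.962464, PV = 37.536092
  t = 1.0000: CF_t = 39.000000, DF = 0.926337, PV = 36.127134
  t = 1.5000: CF_t = 39.000000, DF = 0.891566, PV = 34.771063
  t = 2.0000: CF_t = 39.000000, DF = 0.858100, PV = 33.465893
  t = 2.5000: CF_t = 39.000000, DF = 0.825890, PV = 32.209714
  t = 3.0000: CF_t = 39.000000, DF = 0.794889, PV = 31.000687
  t = 3.5000: CF_t = 39.000000, DF = 0.765052, PV = 29.837043
  t = 4.0000: CF_t = 39.000000, DF = 0.736335, PV = 28.717077
  t = 4.5000: CF_t = 39.000000, DF = 0.708696, PV = 27.639150
  t = 5.0000: CF_t = 39.000000, DF = 0.682094, PV = 26.601684
  t = 5.5000: CF_t = 39.000000, DF = 0.656491, PV = 25.603161
  t = 6.0000: CF_t = 39.000000, DF = 0.631849, PV = 24.642118
  t = 6.5000: CF_t = 39.000000, DF = 0.608132, PV = 23.717149
  t = 7.0000: CF_t = 1039.000000, DF = 0.585305, PV = 608.132035
Price P = sum_t PV_t = 1000.000000
Macaulay numerator sum_t t * PV_t:
  t * PV_t at t = 0.5000: 18.768046
  t * PV_t at t = 1.0000: 36.127134
  t * PV_t at t = 1.5000: 52.156594
  t * PV_t at t = 2.0000: 66.931786
  t * PV_t at t = 2.5000: 80.524285
  t * PV_t at t = 3.0000: 93.002062
  t * PV_t at t = 3.5000: 104.429649
  t * PV_t at t = 4.0000: 114.868306
  t * PV_t at t = 4.5000: 124.376174
  t * PV_t at t = 5.0000: 133.008420
  t * PV_t at t = 5.5000: 140.817384
  t * PV_t at t = 6.0000: 147.852709
  t * PV_t at t = 6.5000: 154.161471
  t * PV_t at t = 7.0000: 4256.924246
Macaulay duration D = (sum_t t * PV_t) / P = 5523.948267 / 1000.000000 = 5.523948

Answer: Macaulay duration = 5.5239 years


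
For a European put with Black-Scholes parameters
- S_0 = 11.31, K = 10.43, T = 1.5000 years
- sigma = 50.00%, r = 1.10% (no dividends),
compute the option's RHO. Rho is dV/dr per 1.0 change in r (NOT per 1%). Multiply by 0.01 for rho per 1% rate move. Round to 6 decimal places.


Answer: Rho = -8.593531

Derivation:
d1 = 0.4654047186; d2 = -0.1469677171
phi(d1) = 0.3579939081; exp(-qT) = 1.0000000000; exp(-rT) = 0.9836353794
N(-d2) = 0.5584212492
Rho = -K*T*exp(-rT)*N(-d2) = -10.4300 * 1.5000 * 0.9836353794 * 0.5584212492 = -8.593531


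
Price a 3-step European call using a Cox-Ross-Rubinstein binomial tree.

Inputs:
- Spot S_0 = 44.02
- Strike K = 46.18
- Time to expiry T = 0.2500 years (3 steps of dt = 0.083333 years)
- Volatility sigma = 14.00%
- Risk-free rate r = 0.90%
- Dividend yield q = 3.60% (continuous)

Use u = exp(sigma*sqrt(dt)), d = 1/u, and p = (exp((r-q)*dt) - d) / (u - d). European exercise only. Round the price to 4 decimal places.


Answer: Price = V(0,0) = 0.3460

Derivation:
dt = T/N = 0.083333
u = exp(sigma*sqrt(dt)) = 1.041242; d = 1/u = 0.960391
p = (exp((r-q)*dt) - d) / (u - d) = 0.462100
Discount per step: exp(-r*dt) = 0.999250
Stock lattice S(k, i) with i counting down-moves:
  k=0: S(0,0) = 44.0200
  k=1: S(1,0) = 45.8355; S(1,1) = 42.2764
  k=2: S(2,0) = 47.7258; S(2,1) = 44.0200; S(2,2) = 40.6019
  k=3: S(3,0) = 49.6942; S(3,1) = 45.8355; S(3,2) = 42.2764; S(3,3) = 38.9937
Terminal payoffs V(N, i) = max(S_T - K, 0):
  V(3,0) = 3.514171; V(3,1) = 0.000000; V(3,2) = 0.000000; V(3,3) = 0.000000
Backward induction: V(k, i) = exp(-r*dt) * [p * V(k+1, i) + (1-p) * V(k+1, i+1)].
  V(2,0) = exp(-r*dt) * [p*3.514171 + (1-p)*0.000000] = 1.622681
  V(2,1) = exp(-r*dt) * [p*0.000000 + (1-p)*0.000000] = 0.000000
  V(2,2) = exp(-r*dt) * [p*0.000000 + (1-p)*0.000000] = 0.000000
  V(1,0) = exp(-r*dt) * [p*1.622681 + (1-p)*0.000000] = 0.749279
  V(1,1) = exp(-r*dt) * [p*0.000000 + (1-p)*0.000000] = 0.000000
  V(0,0) = exp(-r*dt) * [p*0.749279 + (1-p)*0.000000] = 0.345982


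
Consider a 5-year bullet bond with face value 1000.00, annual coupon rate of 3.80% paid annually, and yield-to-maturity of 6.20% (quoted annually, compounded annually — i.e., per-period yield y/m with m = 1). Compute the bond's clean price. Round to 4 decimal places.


Answer: Price = 899.4510

Derivation:
Coupon per period c = face * coupon_rate / m = 38.000000
Periods per year m = 1; per-period yield y/m = 0.062000
Number of cashflows N = 5
Cashflows (t years, CF_t, discount factor 1/(1+y/m)^(m*t), PV):
  t = 1.0000: CF_t = 38.000000, DF = 0.941620, PV = 35.781544
  t = 2.0000: CF_t = 38.000000, DF = 0.886647, PV = 33.692603
  t = 3.0000: CF_t = 38.000000, DF = 0.834885, PV = 31.725615
  t = 4.0000: CF_t = 38.000000, DF = 0.786144, PV = 29.873460
  t = 5.0000: CF_t = 1038.000000, DF = 0.740248, PV = 768.377731
Price P = sum_t PV_t = 899.450953


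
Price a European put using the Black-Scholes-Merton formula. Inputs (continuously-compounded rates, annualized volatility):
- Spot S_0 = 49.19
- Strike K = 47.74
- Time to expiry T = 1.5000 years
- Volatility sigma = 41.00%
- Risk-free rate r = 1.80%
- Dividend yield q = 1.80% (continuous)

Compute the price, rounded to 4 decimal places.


d1 = (ln(S/K) + (r - q + 0.5*sigma^2) * T) / (sigma * sqrt(T)) = 0.31065849
d2 = d1 - sigma * sqrt(T) = -0.19148691
exp(-rT) = 0.97336124; exp(-qT) = 0.97336124
P = K * exp(-rT) * N(-d2) - S_0 * exp(-qT) * N(-d1)
N(-d1) = 0.37803013; N(-d2) = 0.57592793
P = 47.7400 * 0.97336124 * 0.57592793 - 49.1900 * 0.97336124 * 0.37803013 = 8.6624

Answer: Price = 8.6624


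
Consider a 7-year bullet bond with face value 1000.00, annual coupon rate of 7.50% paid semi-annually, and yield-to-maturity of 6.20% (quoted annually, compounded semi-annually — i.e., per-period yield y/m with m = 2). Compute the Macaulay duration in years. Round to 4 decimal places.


Coupon per period c = face * coupon_rate / m = 37.500000
Periods per year m = 2; per-period yield y/m = 0.031000
Number of cashflows N = 14
Cashflows (t years, CF_t, discount factor 1/(1+y/m)^(m*t), PV):
  t = 0.5000: CF_t = 37.500000, DF = 0.969932, PV = 36.372454
  t = 1.0000: CF_t = 37.500000, DF = 0.940768, PV = 35.278811
  t = 1.5000: CF_t = 37.500000, DF = 0.912481, PV = 34.218051
  t = 2.0000: CF_t = 37.500000, DF = 0.885045, PV = 33.189186
  t = 2.5000: CF_t = 37.500000, DF = 0.858434, PV = 32.191257
  t = 3.0000: CF_t = 37.500000, DF = 0.832622, PV = 31.223334
  t = 3.5000: CF_t = 37.500000, DF = 0.807587, PV = 30.284514
  t = 4.0000: CF_t = 37.500000, DF = 0.783305, PV = 29.373923
  t = 4.5000: CF_t = 37.500000, DF = 0.759752, PV = 28.490711
  t = 5.0000: CF_t = 37.500000, DF = 0.736908, PV = 27.634055
  t = 5.5000: CF_t = 37.500000, DF = 0.714751, PV = 26.803157
  t = 6.0000: CF_t = 37.500000, DF = 0.693260, PV = 25.997242
  t = 6.5000: CF_t = 37.500000, DF = 0.672415, PV = 25.215560
  t = 7.0000: CF_t = 1037.500000, DF = 0.652197, PV = 676.654215
Price P = sum_t PV_t = 1072.926470
Macaulay numerator sum_t t * PV_t:
  t * PV_t at t = 0.5000: 18.186227
  t * PV_t at t = 1.0000: 35.278811
  t * PV_t at t = 1.5000: 51.327077
  t * PV_t at t = 2.0000: 66.378373
  t * PV_t at t = 2.5000: 80.478144
  t * PV_t at t = 3.0000: 93.670002
  t * PV_t at t = 3.5000: 105.995800
  t * PV_t at t = 4.0000: 117.495690
  t * PV_t at t = 4.5000: 128.208197
  t * PV_t at t = 5.0000: 138.170274
  t * PV_t at t = 5.5000: 147.417363
  t * PV_t at t = 6.0000: 155.983455
  t * PV_t at t = 6.5000: 163.901141
  t * PV_t at t = 7.0000: 4736.579505
Macaulay duration D = (sum_t t * PV_t) / P = 6039.070058 / 1072.926470 = 5.628596

Answer: Macaulay duration = 5.6286 years


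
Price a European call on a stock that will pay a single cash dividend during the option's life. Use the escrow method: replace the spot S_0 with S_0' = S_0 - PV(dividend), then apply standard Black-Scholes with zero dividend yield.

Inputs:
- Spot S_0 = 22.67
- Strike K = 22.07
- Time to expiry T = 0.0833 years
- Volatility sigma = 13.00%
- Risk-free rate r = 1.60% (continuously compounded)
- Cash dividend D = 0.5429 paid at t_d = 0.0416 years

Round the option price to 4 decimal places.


Answer: Price = 0.3758

Derivation:
PV(D) = D * exp(-r * t_d) = 0.5429 * 0.99933462 = 0.54253877
S_0' = S_0 - PV(D) = 22.6700 - 0.54253877 = 22.12746123
d1 = (ln(S_0'/K) + (r + sigma^2/2)*T) / (sigma*sqrt(T)) = 0.12358367
d2 = d1 - sigma*sqrt(T) = 0.08606341
exp(-rT) = 0.99866809
N(d1) = 0.54917754; N(d2) = 0.53429200
C = S_0' * N(d1) - K * exp(-rT) * N(d2) = 22.12746123 * 0.54917754 - 22.0700 * 0.99866809 * 0.53429200 = 0.3758
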